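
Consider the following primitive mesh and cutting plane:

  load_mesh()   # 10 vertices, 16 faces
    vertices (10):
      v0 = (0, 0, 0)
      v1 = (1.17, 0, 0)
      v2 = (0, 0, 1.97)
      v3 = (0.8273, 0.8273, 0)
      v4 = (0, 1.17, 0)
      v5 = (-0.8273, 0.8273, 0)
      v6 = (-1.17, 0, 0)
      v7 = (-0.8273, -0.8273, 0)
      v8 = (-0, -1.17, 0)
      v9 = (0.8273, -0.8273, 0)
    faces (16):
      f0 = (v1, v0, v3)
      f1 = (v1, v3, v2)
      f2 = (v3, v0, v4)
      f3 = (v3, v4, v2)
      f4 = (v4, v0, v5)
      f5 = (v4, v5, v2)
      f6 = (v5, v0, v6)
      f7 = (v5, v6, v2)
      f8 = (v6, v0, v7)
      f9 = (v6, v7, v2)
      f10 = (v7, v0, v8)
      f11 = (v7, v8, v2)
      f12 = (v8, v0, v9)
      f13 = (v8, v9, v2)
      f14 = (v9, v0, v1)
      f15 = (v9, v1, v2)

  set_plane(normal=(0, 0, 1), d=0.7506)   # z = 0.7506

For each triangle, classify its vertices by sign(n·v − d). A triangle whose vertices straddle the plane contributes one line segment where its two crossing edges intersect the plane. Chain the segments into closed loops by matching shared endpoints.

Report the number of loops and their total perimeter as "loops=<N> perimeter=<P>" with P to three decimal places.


Straddling triangles (8 of 16):
  (v1,v3,v2) [--+] → (0.512086, 0.512086, 0.7506)–(0.724212, 0, 0.7506)  len=0.5543
  (v3,v4,v2) [--+] → (0, 0.724212, 0.7506)–(0.512086, 0.512086, 0.7506)  len=0.5543
  (v4,v5,v2) [--+] → (-0.512086, 0.512086, 0.7506)–(0, 0.724212, 0.7506)  len=0.5543
  (v5,v6,v2) [--+] → (-0.724212, 0, 0.7506)–(-0.512086, 0.512086, 0.7506)  len=0.5543
  (v6,v7,v2) [--+] → (-0.512086, -0.512086, 0.7506)–(-0.724212, 0, 0.7506)  len=0.5543
  (v7,v8,v2) [--+] → (0, -0.724212, 0.7506)–(-0.512086, -0.512086, 0.7506)  len=0.5543
  (v8,v9,v2) [--+] → (0.512086, -0.512086, 0.7506)–(0, -0.724212, 0.7506)  len=0.5543
  (v9,v1,v2) [--+] → (0.724212, 0, 0.7506)–(0.512086, -0.512086, 0.7506)  len=0.5543

Chained into 1 loop(s):
  loop 1: 8 segments, perimeter = 4.4343
Total perimeter = 4.434

loops=1 perimeter=4.434


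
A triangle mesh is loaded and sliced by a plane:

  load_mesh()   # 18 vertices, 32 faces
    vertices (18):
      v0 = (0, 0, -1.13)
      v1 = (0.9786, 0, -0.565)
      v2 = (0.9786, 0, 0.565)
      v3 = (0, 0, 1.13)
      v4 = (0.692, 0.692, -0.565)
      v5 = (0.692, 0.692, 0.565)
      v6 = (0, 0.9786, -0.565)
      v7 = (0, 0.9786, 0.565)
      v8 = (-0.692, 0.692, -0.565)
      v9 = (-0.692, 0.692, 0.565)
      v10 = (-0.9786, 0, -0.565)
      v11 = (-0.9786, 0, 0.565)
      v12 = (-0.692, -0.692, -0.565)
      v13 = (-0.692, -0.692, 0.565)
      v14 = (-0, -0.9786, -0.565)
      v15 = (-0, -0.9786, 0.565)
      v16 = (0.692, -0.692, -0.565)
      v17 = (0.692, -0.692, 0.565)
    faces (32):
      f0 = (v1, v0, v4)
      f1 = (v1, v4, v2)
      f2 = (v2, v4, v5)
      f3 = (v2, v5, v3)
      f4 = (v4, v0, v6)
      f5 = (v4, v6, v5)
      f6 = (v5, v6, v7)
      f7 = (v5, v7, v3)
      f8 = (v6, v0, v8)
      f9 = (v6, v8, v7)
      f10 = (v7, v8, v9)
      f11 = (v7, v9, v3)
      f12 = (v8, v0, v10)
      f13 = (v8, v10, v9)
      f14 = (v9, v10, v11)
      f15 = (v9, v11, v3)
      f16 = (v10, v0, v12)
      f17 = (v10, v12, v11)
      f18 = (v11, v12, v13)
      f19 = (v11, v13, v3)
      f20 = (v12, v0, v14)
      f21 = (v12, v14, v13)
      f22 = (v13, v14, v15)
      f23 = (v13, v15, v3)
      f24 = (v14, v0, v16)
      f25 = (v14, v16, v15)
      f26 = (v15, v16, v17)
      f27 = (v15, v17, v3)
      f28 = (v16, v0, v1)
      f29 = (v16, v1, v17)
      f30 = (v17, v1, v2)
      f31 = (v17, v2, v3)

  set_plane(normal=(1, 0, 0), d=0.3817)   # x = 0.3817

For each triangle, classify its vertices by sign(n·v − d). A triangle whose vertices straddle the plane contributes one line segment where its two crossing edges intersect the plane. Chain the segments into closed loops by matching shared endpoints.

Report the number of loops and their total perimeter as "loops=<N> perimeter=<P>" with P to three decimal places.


loops=1 perimeter=5.857

Straddling triangles (12 of 32):
  (v1,v0,v4) [+-+] → (0.3817, 0, -0.909623)–(0.3817, 0.3817, -0.818352)  len=0.3925
  (v2,v5,v3) [++-] → (0.3817, 0.3817, 0.818352)–(0.3817, 0, 0.909623)  len=0.3925
  (v4,v0,v6) [+--] → (0.3817, 0.3817, -0.818352)–(0.3817, 0.820514, -0.565)  len=0.5067
  (v4,v6,v5) [+-+] → (0.3817, 0.820514, -0.565)–(0.3817, 0.820514, 0.0582962)  len=0.6233
  (v5,v6,v7) [+--] → (0.3817, 0.820514, 0.0582962)–(0.3817, 0.820514, 0.565)  len=0.5067
  (v5,v7,v3) [+--] → (0.3817, 0.820514, 0.565)–(0.3817, 0.3817, 0.818352)  len=0.5067
  (v14,v0,v16) [--+] → (0.3817, -0.3817, -0.818352)–(0.3817, -0.820514, -0.565)  len=0.5067
  (v14,v16,v15) [-+-] → (0.3817, -0.820514, -0.565)–(0.3817, -0.820514, -0.0582962)  len=0.5067
  (v15,v16,v17) [-++] → (0.3817, -0.820514, -0.0582962)–(0.3817, -0.820514, 0.565)  len=0.6233
  (v15,v17,v3) [-+-] → (0.3817, -0.820514, 0.565)–(0.3817, -0.3817, 0.818352)  len=0.5067
  (v16,v0,v1) [+-+] → (0.3817, -0.3817, -0.818352)–(0.3817, 0, -0.909623)  len=0.3925
  (v17,v2,v3) [++-] → (0.3817, 0, 0.909623)–(0.3817, -0.3817, 0.818352)  len=0.3925

Chained into 1 loop(s):
  loop 1: 12 segments, perimeter = 5.8566
Total perimeter = 5.857


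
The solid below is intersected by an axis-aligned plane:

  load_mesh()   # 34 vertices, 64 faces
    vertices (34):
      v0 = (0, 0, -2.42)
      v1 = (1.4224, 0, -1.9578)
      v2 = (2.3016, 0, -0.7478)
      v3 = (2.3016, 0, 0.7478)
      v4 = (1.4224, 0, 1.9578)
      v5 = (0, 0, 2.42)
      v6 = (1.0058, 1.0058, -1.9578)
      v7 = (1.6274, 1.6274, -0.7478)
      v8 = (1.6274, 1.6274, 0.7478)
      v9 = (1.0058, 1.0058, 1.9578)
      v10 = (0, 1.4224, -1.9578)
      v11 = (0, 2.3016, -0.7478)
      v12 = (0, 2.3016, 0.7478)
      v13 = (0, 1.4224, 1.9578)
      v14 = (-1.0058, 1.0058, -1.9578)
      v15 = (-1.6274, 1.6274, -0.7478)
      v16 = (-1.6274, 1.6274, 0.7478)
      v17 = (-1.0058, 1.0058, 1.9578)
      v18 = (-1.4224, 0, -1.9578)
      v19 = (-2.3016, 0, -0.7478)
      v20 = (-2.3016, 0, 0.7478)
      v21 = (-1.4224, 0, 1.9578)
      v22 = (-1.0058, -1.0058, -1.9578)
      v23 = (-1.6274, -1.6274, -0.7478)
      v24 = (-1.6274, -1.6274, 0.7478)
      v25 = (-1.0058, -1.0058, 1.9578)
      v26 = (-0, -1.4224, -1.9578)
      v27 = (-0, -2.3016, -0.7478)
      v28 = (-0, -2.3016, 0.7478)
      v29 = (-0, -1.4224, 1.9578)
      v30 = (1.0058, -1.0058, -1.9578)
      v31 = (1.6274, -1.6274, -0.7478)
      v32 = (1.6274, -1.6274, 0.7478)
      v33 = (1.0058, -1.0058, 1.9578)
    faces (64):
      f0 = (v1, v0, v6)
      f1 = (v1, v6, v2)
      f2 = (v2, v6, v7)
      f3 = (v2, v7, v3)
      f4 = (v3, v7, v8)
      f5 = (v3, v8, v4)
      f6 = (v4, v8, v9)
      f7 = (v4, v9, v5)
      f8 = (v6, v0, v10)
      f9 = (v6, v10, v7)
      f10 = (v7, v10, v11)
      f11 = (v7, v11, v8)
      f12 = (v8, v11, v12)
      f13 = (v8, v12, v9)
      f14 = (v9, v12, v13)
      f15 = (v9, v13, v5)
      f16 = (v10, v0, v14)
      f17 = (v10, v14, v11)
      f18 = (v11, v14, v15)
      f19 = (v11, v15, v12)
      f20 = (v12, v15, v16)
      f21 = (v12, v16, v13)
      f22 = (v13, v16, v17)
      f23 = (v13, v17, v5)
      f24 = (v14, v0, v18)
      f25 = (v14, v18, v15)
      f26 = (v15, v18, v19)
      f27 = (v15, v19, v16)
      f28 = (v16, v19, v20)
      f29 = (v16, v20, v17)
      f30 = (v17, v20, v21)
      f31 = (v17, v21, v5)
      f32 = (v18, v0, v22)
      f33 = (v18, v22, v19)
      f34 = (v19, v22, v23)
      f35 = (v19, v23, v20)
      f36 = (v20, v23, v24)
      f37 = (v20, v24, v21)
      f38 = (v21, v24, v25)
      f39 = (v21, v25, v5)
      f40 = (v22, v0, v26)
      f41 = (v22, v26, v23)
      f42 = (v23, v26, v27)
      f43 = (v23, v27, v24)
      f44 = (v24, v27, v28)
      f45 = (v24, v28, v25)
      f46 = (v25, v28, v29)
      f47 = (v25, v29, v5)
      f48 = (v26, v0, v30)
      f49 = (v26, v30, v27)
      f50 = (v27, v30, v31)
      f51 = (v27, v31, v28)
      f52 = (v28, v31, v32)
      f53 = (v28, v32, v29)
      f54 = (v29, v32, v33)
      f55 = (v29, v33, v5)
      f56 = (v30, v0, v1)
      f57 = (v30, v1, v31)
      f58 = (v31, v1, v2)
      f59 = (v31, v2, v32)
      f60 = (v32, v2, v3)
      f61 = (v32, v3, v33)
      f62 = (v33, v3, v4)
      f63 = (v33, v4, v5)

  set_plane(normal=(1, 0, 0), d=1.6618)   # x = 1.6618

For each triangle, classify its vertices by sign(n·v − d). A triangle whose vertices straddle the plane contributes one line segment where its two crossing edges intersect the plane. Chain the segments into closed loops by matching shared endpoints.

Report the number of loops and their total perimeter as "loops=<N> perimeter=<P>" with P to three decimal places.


Straddling triangles (10 of 64):
  (v1,v6,v2) [--+] → (1.6618, 0.496613, -1.34524)–(1.6618, 0, -1.62833)  len=0.5716
  (v2,v6,v7) [+--] → (1.6618, 0.496613, -1.34524)–(1.6618, 1.54436, -0.7478)  len=1.2061
  (v2,v7,v3) [+-+] → (1.6618, 1.54436, -0.7478)–(1.6618, 1.54436, -0.671489)  len=0.0763
  (v3,v7,v8) [+--] → (1.6618, 1.54436, -0.671489)–(1.6618, 1.54436, 0.7478)  len=1.4193
  (v3,v8,v4) [+--] → (1.6618, 1.54436, 0.7478)–(1.6618, 0, 1.62833)  len=1.7777
  (v31,v1,v2) [--+] → (1.6618, 0, -1.62833)–(1.6618, -1.54436, -0.7478)  len=1.7777
  (v31,v2,v32) [-+-] → (1.6618, -1.54436, -0.7478)–(1.6618, -1.54436, 0.671489)  len=1.4193
  (v32,v2,v3) [-++] → (1.6618, -1.54436, 0.671489)–(1.6618, -1.54436, 0.7478)  len=0.0763
  (v32,v3,v33) [-+-] → (1.6618, -1.54436, 0.7478)–(1.6618, -0.496613, 1.34524)  len=1.2061
  (v33,v3,v4) [-+-] → (1.6618, -0.496613, 1.34524)–(1.6618, 0, 1.62833)  len=0.5716

Chained into 1 loop(s):
  loop 1: 10 segments, perimeter = 10.1022
Total perimeter = 10.102

loops=1 perimeter=10.102


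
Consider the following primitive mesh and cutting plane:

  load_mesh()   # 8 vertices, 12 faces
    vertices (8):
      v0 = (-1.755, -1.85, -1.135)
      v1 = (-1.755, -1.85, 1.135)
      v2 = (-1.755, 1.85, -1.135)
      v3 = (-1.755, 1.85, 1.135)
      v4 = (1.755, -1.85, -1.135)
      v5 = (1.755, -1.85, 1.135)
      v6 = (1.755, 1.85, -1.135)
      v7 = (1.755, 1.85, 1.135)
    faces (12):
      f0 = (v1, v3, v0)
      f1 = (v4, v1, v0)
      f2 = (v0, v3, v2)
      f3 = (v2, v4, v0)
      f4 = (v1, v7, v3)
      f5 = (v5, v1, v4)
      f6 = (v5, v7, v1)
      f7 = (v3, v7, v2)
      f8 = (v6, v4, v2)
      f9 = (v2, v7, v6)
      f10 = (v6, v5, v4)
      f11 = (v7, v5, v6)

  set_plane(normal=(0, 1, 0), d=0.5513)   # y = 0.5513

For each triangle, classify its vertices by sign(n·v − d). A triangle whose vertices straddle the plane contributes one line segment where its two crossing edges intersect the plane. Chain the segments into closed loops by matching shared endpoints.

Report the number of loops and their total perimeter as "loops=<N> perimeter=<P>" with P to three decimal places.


loops=1 perimeter=11.560

Straddling triangles (8 of 12):
  (v1,v3,v0) [-+-] → (-1.755, 0.5513, 1.135)–(-1.755, 0.5513, 0.33823)  len=0.7968
  (v0,v3,v2) [-++] → (-1.755, 0.5513, 0.33823)–(-1.755, 0.5513, -1.135)  len=1.4732
  (v2,v4,v0) [+--] → (-0.52299, 0.5513, -1.135)–(-1.755, 0.5513, -1.135)  len=1.2320
  (v1,v7,v3) [-++] → (0.52299, 0.5513, 1.135)–(-1.755, 0.5513, 1.135)  len=2.2780
  (v5,v7,v1) [-+-] → (1.755, 0.5513, 1.135)–(0.52299, 0.5513, 1.135)  len=1.2320
  (v6,v4,v2) [+-+] → (1.755, 0.5513, -1.135)–(-0.52299, 0.5513, -1.135)  len=2.2780
  (v6,v5,v4) [+--] → (1.755, 0.5513, -0.33823)–(1.755, 0.5513, -1.135)  len=0.7968
  (v7,v5,v6) [+-+] → (1.755, 0.5513, 1.135)–(1.755, 0.5513, -0.33823)  len=1.4732

Chained into 1 loop(s):
  loop 1: 8 segments, perimeter = 11.5600
Total perimeter = 11.560


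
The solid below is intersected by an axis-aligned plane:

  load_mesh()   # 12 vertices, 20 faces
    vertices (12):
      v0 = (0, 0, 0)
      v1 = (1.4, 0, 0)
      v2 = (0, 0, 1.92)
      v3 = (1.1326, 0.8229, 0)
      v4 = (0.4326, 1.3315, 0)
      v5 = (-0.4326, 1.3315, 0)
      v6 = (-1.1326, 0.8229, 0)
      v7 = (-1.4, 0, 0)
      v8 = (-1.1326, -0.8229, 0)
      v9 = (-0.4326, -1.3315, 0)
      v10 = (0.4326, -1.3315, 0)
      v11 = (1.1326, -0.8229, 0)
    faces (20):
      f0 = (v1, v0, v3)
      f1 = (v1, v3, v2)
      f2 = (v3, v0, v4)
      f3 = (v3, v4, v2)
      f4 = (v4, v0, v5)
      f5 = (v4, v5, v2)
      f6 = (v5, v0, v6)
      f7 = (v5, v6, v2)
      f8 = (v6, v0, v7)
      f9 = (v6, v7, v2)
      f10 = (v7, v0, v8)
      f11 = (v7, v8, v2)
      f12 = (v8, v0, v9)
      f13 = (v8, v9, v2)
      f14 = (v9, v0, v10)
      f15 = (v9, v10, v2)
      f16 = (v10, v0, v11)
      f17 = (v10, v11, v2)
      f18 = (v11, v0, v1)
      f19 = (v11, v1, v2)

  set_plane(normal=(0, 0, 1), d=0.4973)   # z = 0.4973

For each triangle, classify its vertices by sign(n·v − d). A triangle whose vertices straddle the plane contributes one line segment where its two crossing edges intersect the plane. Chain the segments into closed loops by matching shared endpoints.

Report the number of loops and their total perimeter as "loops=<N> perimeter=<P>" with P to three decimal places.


Straddling triangles (10 of 20):
  (v1,v3,v2) [--+] → (0.839245, 0.60976, 0.4973)–(1.03739, 0, 0.4973)  len=0.6411
  (v3,v4,v2) [--+] → (0.320552, 0.986628, 0.4973)–(0.839245, 0.60976, 0.4973)  len=0.6411
  (v4,v5,v2) [--+] → (-0.320552, 0.986628, 0.4973)–(0.320552, 0.986628, 0.4973)  len=0.6411
  (v5,v6,v2) [--+] → (-0.839245, 0.60976, 0.4973)–(-0.320552, 0.986628, 0.4973)  len=0.6411
  (v6,v7,v2) [--+] → (-1.03739, 0, 0.4973)–(-0.839245, 0.60976, 0.4973)  len=0.6411
  (v7,v8,v2) [--+] → (-0.839245, -0.60976, 0.4973)–(-1.03739, 0, 0.4973)  len=0.6411
  (v8,v9,v2) [--+] → (-0.320552, -0.986628, 0.4973)–(-0.839245, -0.60976, 0.4973)  len=0.6411
  (v9,v10,v2) [--+] → (0.320552, -0.986628, 0.4973)–(-0.320552, -0.986628, 0.4973)  len=0.6411
  (v10,v11,v2) [--+] → (0.839245, -0.60976, 0.4973)–(0.320552, -0.986628, 0.4973)  len=0.6411
  (v11,v1,v2) [--+] → (1.03739, 0, 0.4973)–(0.839245, -0.60976, 0.4973)  len=0.6411

Chained into 1 loop(s):
  loop 1: 10 segments, perimeter = 6.4114
Total perimeter = 6.411

loops=1 perimeter=6.411


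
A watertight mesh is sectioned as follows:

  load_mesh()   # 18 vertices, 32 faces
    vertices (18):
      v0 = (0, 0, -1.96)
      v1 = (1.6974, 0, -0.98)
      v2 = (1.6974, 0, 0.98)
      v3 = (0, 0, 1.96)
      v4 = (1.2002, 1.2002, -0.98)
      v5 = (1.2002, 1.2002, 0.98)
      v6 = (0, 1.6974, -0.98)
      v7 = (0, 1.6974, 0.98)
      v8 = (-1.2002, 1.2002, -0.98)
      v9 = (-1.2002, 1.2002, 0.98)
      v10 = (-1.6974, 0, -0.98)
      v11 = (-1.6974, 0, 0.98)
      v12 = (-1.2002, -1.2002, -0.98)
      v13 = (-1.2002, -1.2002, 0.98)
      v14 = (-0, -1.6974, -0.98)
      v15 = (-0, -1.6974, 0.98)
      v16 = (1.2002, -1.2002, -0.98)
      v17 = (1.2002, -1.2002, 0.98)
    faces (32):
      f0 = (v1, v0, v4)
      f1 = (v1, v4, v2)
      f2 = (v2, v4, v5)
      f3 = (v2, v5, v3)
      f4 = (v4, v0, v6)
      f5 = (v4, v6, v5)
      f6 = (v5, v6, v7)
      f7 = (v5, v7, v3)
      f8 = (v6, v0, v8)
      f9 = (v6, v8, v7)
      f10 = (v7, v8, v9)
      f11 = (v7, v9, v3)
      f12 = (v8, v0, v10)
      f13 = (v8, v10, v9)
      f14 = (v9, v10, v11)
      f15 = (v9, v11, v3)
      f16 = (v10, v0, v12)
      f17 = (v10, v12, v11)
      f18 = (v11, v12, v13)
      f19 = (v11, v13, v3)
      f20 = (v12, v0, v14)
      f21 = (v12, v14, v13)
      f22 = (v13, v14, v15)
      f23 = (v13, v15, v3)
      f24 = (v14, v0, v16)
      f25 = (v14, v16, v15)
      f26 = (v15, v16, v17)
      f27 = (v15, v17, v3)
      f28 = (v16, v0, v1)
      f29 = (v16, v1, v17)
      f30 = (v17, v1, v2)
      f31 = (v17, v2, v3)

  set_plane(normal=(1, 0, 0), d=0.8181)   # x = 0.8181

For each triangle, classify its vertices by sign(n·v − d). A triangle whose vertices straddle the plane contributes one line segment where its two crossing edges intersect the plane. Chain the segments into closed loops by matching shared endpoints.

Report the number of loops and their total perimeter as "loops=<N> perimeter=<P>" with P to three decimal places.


Straddling triangles (12 of 32):
  (v1,v0,v4) [+-+] → (0.8181, 0, -1.48767)–(0.8181, 0.8181, -1.292)  len=0.8412
  (v2,v5,v3) [++-] → (0.8181, 0.8181, 1.292)–(0.8181, 0, 1.48767)  len=0.8412
  (v4,v0,v6) [+--] → (0.8181, 0.8181, -1.292)–(0.8181, 1.35849, -0.98)  len=0.6240
  (v4,v6,v5) [+-+] → (0.8181, 1.35849, -0.98)–(0.8181, 1.35849, 0.356007)  len=1.3360
  (v5,v6,v7) [+--] → (0.8181, 1.35849, 0.356007)–(0.8181, 1.35849, 0.98)  len=0.6240
  (v5,v7,v3) [+--] → (0.8181, 1.35849, 0.98)–(0.8181, 0.8181, 1.292)  len=0.6240
  (v14,v0,v16) [--+] → (0.8181, -0.8181, -1.292)–(0.8181, -1.35849, -0.98)  len=0.6240
  (v14,v16,v15) [-+-] → (0.8181, -1.35849, -0.98)–(0.8181, -1.35849, -0.356007)  len=0.6240
  (v15,v16,v17) [-++] → (0.8181, -1.35849, -0.356007)–(0.8181, -1.35849, 0.98)  len=1.3360
  (v15,v17,v3) [-+-] → (0.8181, -1.35849, 0.98)–(0.8181, -0.8181, 1.292)  len=0.6240
  (v16,v0,v1) [+-+] → (0.8181, -0.8181, -1.292)–(0.8181, 0, -1.48767)  len=0.8412
  (v17,v2,v3) [++-] → (0.8181, 0, 1.48767)–(0.8181, -0.8181, 1.292)  len=0.8412

Chained into 1 loop(s):
  loop 1: 12 segments, perimeter = 9.7807
Total perimeter = 9.781

loops=1 perimeter=9.781


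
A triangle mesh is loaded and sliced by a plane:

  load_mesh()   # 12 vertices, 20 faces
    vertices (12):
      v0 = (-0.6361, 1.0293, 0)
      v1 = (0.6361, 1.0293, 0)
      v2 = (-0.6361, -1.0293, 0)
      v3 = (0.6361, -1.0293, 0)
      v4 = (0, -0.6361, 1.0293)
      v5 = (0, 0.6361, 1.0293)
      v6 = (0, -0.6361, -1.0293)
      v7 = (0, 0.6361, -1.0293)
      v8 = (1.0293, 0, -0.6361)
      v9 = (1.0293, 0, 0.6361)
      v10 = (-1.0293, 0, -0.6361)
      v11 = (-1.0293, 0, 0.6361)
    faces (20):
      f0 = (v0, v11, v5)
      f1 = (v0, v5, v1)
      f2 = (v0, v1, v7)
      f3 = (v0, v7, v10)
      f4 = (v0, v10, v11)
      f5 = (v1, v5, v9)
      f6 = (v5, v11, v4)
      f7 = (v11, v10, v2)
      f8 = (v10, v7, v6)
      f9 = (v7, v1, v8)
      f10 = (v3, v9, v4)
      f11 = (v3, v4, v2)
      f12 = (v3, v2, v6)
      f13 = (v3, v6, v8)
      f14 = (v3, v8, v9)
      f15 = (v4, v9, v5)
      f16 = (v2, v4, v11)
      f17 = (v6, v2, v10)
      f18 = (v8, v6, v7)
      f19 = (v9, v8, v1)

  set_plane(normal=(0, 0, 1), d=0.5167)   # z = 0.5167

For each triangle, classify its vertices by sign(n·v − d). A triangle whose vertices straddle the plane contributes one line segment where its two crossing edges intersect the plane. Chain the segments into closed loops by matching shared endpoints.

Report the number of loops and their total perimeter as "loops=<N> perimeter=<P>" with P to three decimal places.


Straddling triangles (10 of 20):
  (v0,v11,v5) [-++] → (-0.955494, 0.193206, 0.5167)–(-0.316783, 0.831917, 0.5167)  len=0.9033
  (v0,v5,v1) [-+-] → (-0.316783, 0.831917, 0.5167)–(0.316783, 0.831917, 0.5167)  len=0.6336
  (v0,v10,v11) [--+] → (-1.0293, 0, 0.5167)–(-0.955494, 0.193206, 0.5167)  len=0.2068
  (v1,v5,v9) [-++] → (0.316783, 0.831917, 0.5167)–(0.955494, 0.193206, 0.5167)  len=0.9033
  (v11,v10,v2) [+--] → (-1.0293, 0, 0.5167)–(-0.955494, -0.193206, 0.5167)  len=0.2068
  (v3,v9,v4) [-++] → (0.955494, -0.193206, 0.5167)–(0.316783, -0.831917, 0.5167)  len=0.9033
  (v3,v4,v2) [-+-] → (0.316783, -0.831917, 0.5167)–(-0.316783, -0.831917, 0.5167)  len=0.6336
  (v3,v8,v9) [--+] → (1.0293, 0, 0.5167)–(0.955494, -0.193206, 0.5167)  len=0.2068
  (v2,v4,v11) [-++] → (-0.316783, -0.831917, 0.5167)–(-0.955494, -0.193206, 0.5167)  len=0.9033
  (v9,v8,v1) [+--] → (1.0293, 0, 0.5167)–(0.955494, 0.193206, 0.5167)  len=0.2068

Chained into 1 loop(s):
  loop 1: 10 segments, perimeter = 5.7075
Total perimeter = 5.708

loops=1 perimeter=5.708


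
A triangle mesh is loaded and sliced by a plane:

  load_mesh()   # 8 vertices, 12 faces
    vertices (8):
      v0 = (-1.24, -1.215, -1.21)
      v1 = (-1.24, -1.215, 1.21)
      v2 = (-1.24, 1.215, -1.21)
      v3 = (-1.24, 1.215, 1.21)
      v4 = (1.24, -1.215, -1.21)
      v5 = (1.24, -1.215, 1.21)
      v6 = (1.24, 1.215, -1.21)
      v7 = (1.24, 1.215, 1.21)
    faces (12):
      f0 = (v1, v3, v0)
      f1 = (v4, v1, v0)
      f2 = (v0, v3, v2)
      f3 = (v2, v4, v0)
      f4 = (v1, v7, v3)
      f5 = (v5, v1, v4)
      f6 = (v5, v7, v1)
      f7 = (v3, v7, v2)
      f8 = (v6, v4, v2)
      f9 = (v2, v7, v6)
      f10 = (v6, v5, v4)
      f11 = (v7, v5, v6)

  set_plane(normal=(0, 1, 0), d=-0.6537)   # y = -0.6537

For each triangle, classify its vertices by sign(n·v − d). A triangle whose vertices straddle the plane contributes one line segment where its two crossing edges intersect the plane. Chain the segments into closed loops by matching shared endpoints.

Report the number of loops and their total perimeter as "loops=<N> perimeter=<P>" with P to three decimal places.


loops=1 perimeter=9.800

Straddling triangles (8 of 12):
  (v1,v3,v0) [-+-] → (-1.24, -0.6537, 1.21)–(-1.24, -0.6537, -0.65101)  len=1.8610
  (v0,v3,v2) [-++] → (-1.24, -0.6537, -0.65101)–(-1.24, -0.6537, -1.21)  len=0.5590
  (v2,v4,v0) [+--] → (0.667151, -0.6537, -1.21)–(-1.24, -0.6537, -1.21)  len=1.9072
  (v1,v7,v3) [-++] → (-0.667151, -0.6537, 1.21)–(-1.24, -0.6537, 1.21)  len=0.5728
  (v5,v7,v1) [-+-] → (1.24, -0.6537, 1.21)–(-0.667151, -0.6537, 1.21)  len=1.9072
  (v6,v4,v2) [+-+] → (1.24, -0.6537, -1.21)–(0.667151, -0.6537, -1.21)  len=0.5728
  (v6,v5,v4) [+--] → (1.24, -0.6537, 0.65101)–(1.24, -0.6537, -1.21)  len=1.8610
  (v7,v5,v6) [+-+] → (1.24, -0.6537, 1.21)–(1.24, -0.6537, 0.65101)  len=0.5590

Chained into 1 loop(s):
  loop 1: 8 segments, perimeter = 9.8000
Total perimeter = 9.800


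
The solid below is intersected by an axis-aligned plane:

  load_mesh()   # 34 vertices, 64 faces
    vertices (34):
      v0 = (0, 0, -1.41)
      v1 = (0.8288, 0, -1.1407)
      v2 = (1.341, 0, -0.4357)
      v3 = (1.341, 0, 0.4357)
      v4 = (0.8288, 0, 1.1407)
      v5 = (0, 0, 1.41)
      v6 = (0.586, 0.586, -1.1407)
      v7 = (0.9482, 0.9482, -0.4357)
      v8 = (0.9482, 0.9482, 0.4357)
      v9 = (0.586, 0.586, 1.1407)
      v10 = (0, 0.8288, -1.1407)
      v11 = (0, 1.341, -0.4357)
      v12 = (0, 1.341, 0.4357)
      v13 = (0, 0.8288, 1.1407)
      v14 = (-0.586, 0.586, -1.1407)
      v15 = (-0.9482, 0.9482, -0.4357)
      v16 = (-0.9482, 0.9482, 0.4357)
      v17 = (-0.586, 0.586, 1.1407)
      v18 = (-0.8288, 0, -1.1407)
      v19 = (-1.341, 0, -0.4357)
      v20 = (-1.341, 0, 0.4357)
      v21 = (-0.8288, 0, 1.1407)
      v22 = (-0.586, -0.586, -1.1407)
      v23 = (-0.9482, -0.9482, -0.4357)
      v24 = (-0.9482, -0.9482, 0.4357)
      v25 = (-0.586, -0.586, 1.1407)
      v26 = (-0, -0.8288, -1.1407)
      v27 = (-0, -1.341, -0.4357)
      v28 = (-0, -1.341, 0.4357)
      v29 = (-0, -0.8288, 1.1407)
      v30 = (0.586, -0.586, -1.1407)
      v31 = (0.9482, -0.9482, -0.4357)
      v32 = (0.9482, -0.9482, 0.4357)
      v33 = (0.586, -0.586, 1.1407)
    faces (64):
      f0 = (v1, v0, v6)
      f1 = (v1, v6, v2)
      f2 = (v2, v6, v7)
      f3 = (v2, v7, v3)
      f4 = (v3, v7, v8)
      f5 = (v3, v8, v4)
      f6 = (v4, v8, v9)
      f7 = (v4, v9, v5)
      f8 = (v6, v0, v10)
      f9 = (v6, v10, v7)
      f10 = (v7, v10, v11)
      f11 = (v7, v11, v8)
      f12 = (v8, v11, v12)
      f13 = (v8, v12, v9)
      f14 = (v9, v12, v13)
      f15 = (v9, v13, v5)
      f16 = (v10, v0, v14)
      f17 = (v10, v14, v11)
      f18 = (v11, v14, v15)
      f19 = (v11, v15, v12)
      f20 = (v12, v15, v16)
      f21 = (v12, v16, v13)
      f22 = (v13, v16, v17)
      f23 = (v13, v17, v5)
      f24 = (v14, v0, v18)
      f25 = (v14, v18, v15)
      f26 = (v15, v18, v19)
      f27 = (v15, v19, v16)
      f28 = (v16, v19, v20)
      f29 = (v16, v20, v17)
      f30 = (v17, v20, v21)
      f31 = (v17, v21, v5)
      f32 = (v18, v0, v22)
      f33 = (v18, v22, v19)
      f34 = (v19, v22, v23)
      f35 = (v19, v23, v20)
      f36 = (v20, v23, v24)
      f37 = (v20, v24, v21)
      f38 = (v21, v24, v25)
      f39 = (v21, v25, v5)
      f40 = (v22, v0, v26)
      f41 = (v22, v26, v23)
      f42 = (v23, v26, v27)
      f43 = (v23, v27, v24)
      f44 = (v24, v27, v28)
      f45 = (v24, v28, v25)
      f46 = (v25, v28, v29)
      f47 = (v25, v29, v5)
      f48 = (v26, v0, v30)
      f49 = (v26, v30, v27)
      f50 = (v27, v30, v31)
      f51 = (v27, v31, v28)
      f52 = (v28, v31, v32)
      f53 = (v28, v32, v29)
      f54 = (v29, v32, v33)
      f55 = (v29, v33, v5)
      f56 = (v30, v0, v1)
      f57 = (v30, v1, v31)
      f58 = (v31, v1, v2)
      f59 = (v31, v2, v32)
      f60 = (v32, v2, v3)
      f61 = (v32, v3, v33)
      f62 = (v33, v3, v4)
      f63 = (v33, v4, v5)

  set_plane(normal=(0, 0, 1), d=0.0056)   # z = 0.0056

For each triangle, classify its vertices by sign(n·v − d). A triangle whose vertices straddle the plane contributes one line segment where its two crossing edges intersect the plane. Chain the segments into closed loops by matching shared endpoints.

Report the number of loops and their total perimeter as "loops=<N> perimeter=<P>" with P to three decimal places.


Straddling triangles (16 of 64):
  (v2,v7,v3) [--+] → (1.14712, 0.468006, 0.0056)–(1.341, 0, 0.0056)  len=0.5066
  (v3,v7,v8) [+-+] → (1.14712, 0.468006, 0.0056)–(0.9482, 0.9482, 0.0056)  len=0.5198
  (v7,v11,v8) [--+] → (0.480194, 1.14208, 0.0056)–(0.9482, 0.9482, 0.0056)  len=0.5066
  (v8,v11,v12) [+-+] → (0.480194, 1.14208, 0.0056)–(0, 1.341, 0.0056)  len=0.5198
  (v11,v15,v12) [--+] → (-0.468006, 1.14712, 0.0056)–(0, 1.341, 0.0056)  len=0.5066
  (v12,v15,v16) [+-+] → (-0.468006, 1.14712, 0.0056)–(-0.9482, 0.9482, 0.0056)  len=0.5198
  (v15,v19,v16) [--+] → (-1.14208, 0.480194, 0.0056)–(-0.9482, 0.9482, 0.0056)  len=0.5066
  (v16,v19,v20) [+-+] → (-1.14208, 0.480194, 0.0056)–(-1.341, 0, 0.0056)  len=0.5198
  (v19,v23,v20) [--+] → (-1.14712, -0.468006, 0.0056)–(-1.341, 0, 0.0056)  len=0.5066
  (v20,v23,v24) [+-+] → (-1.14712, -0.468006, 0.0056)–(-0.9482, -0.9482, 0.0056)  len=0.5198
  (v23,v27,v24) [--+] → (-0.480194, -1.14208, 0.0056)–(-0.9482, -0.9482, 0.0056)  len=0.5066
  (v24,v27,v28) [+-+] → (-0.480194, -1.14208, 0.0056)–(0, -1.341, 0.0056)  len=0.5198
  (v27,v31,v28) [--+] → (0.468006, -1.14712, 0.0056)–(0, -1.341, 0.0056)  len=0.5066
  (v28,v31,v32) [+-+] → (0.468006, -1.14712, 0.0056)–(0.9482, -0.9482, 0.0056)  len=0.5198
  (v31,v2,v32) [--+] → (1.14208, -0.480194, 0.0056)–(0.9482, -0.9482, 0.0056)  len=0.5066
  (v32,v2,v3) [+-+] → (1.14208, -0.480194, 0.0056)–(1.341, 0, 0.0056)  len=0.5198

Chained into 1 loop(s):
  loop 1: 16 segments, perimeter = 8.2107
Total perimeter = 8.211

loops=1 perimeter=8.211


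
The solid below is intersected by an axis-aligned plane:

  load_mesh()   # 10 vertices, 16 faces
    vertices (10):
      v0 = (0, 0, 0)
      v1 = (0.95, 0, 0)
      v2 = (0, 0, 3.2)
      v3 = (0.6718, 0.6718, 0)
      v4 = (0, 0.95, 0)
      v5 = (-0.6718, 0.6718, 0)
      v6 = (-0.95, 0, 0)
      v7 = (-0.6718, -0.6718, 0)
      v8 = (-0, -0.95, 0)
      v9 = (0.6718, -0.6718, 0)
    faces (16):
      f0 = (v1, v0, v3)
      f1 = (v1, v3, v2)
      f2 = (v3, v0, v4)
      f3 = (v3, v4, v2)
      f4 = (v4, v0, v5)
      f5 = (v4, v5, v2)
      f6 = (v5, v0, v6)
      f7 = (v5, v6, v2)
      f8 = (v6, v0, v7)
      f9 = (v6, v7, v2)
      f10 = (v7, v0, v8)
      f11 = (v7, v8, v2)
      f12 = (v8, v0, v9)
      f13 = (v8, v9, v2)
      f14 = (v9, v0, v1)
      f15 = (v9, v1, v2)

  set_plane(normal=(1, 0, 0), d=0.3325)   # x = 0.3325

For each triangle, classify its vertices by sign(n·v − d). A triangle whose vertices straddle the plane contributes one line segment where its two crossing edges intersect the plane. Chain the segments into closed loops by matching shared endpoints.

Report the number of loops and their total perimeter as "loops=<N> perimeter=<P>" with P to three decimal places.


loops=1 perimeter=6.138

Straddling triangles (8 of 16):
  (v1,v0,v3) [+-+] → (0.3325, 0, 0)–(0.3325, 0.3325, 0)  len=0.3325
  (v1,v3,v2) [++-] → (0.3325, 0.3325, 1.6162)–(0.3325, 0, 2.08)  len=0.5707
  (v3,v0,v4) [+--] → (0.3325, 0.3325, 0)–(0.3325, 0.812308, 0)  len=0.4798
  (v3,v4,v2) [+--] → (0.3325, 0.812308, 0)–(0.3325, 0.3325, 1.6162)  len=1.6859
  (v8,v0,v9) [--+] → (0.3325, -0.3325, 0)–(0.3325, -0.812308, 0)  len=0.4798
  (v8,v9,v2) [-+-] → (0.3325, -0.812308, 0)–(0.3325, -0.3325, 1.6162)  len=1.6859
  (v9,v0,v1) [+-+] → (0.3325, -0.3325, 0)–(0.3325, 0, 0)  len=0.3325
  (v9,v1,v2) [++-] → (0.3325, 0, 2.08)–(0.3325, -0.3325, 1.6162)  len=0.5707

Chained into 1 loop(s):
  loop 1: 8 segments, perimeter = 6.1378
Total perimeter = 6.138


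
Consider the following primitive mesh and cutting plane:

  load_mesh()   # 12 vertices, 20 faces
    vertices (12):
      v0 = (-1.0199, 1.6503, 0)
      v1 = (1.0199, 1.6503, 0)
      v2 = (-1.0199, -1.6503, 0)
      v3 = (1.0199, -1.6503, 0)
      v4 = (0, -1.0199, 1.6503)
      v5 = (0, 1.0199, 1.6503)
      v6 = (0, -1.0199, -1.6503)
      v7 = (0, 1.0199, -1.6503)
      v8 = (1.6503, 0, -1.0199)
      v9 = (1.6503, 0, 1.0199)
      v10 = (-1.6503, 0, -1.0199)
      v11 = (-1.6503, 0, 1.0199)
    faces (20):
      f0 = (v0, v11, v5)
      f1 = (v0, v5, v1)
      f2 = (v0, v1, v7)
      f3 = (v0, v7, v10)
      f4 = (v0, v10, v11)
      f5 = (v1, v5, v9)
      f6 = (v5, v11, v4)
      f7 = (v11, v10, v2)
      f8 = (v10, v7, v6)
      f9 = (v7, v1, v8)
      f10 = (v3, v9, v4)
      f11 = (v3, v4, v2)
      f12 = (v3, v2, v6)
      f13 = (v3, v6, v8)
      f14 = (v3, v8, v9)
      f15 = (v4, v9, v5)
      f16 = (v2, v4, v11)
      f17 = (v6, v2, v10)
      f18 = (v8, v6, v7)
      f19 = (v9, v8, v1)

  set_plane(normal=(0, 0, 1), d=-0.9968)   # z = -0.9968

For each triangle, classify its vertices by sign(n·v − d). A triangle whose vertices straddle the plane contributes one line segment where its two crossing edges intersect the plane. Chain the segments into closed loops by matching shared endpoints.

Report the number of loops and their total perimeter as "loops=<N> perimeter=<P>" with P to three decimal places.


loops=1 perimeter=8.746

Straddling triangles (10 of 20):
  (v0,v1,v7) [++-] → (0.403869, 1.26953, -0.9968)–(-0.403869, 1.26953, -0.9968)  len=0.8077
  (v0,v7,v10) [+--] → (-0.403869, 1.26953, -0.9968)–(-1.63602, 0.0373781, -0.9968)  len=1.7425
  (v0,v10,v11) [+-+] → (-1.63602, 0.0373781, -0.9968)–(-1.6503, 0, -0.9968)  len=0.0400
  (v11,v10,v2) [+-+] → (-1.6503, 0, -0.9968)–(-1.63602, -0.0373781, -0.9968)  len=0.0400
  (v7,v1,v8) [-+-] → (0.403869, 1.26953, -0.9968)–(1.63602, 0.0373781, -0.9968)  len=1.7425
  (v3,v2,v6) [++-] → (-0.403869, -1.26953, -0.9968)–(0.403869, -1.26953, -0.9968)  len=0.8077
  (v3,v6,v8) [+--] → (0.403869, -1.26953, -0.9968)–(1.63602, -0.0373781, -0.9968)  len=1.7425
  (v3,v8,v9) [+-+] → (1.63602, -0.0373781, -0.9968)–(1.6503, 0, -0.9968)  len=0.0400
  (v6,v2,v10) [-+-] → (-0.403869, -1.26953, -0.9968)–(-1.63602, -0.0373781, -0.9968)  len=1.7425
  (v9,v8,v1) [+-+] → (1.6503, 0, -0.9968)–(1.63602, 0.0373781, -0.9968)  len=0.0400

Chained into 1 loop(s):
  loop 1: 10 segments, perimeter = 8.7456
Total perimeter = 8.746


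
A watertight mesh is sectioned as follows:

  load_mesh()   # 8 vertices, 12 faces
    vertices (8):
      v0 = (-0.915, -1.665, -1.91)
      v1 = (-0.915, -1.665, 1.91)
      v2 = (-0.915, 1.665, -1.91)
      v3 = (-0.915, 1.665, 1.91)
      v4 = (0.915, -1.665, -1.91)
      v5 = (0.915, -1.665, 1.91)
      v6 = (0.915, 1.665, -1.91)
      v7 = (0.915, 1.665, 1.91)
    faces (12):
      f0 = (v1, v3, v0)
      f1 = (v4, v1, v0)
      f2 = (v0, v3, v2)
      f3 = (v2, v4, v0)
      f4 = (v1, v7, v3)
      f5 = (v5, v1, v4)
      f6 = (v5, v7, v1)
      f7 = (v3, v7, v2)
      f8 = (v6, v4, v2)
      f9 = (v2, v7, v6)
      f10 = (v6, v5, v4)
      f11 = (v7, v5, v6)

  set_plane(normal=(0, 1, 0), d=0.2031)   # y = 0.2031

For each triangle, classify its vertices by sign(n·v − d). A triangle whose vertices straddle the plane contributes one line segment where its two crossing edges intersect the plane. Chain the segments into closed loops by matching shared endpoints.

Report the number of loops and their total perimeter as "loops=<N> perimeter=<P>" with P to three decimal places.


Straddling triangles (8 of 12):
  (v1,v3,v0) [-+-] → (-0.915, 0.2031, 1.91)–(-0.915, 0.2031, 0.232986)  len=1.6770
  (v0,v3,v2) [-++] → (-0.915, 0.2031, 0.232986)–(-0.915, 0.2031, -1.91)  len=2.1430
  (v2,v4,v0) [+--] → (-0.111614, 0.2031, -1.91)–(-0.915, 0.2031, -1.91)  len=0.8034
  (v1,v7,v3) [-++] → (0.111614, 0.2031, 1.91)–(-0.915, 0.2031, 1.91)  len=1.0266
  (v5,v7,v1) [-+-] → (0.915, 0.2031, 1.91)–(0.111614, 0.2031, 1.91)  len=0.8034
  (v6,v4,v2) [+-+] → (0.915, 0.2031, -1.91)–(-0.111614, 0.2031, -1.91)  len=1.0266
  (v6,v5,v4) [+--] → (0.915, 0.2031, -0.232986)–(0.915, 0.2031, -1.91)  len=1.6770
  (v7,v5,v6) [+-+] → (0.915, 0.2031, 1.91)–(0.915, 0.2031, -0.232986)  len=2.1430

Chained into 1 loop(s):
  loop 1: 8 segments, perimeter = 11.3000
Total perimeter = 11.300

loops=1 perimeter=11.300


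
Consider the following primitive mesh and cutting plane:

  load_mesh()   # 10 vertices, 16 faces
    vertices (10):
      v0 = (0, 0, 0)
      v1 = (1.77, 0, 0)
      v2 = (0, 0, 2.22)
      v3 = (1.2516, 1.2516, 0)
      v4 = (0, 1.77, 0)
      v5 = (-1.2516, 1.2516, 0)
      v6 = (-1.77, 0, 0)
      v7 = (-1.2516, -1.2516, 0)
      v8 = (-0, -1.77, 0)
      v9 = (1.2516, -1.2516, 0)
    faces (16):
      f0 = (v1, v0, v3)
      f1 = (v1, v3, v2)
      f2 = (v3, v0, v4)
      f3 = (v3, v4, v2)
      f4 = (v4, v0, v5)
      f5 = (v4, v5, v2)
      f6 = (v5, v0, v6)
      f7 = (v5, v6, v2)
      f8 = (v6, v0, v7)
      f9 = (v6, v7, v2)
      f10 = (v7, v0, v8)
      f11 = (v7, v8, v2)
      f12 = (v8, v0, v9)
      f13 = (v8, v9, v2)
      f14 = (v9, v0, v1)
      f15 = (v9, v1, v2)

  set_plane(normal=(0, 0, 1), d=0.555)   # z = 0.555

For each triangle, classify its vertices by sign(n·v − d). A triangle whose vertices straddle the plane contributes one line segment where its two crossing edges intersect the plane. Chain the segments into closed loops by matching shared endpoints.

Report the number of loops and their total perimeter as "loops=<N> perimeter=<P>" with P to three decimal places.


Straddling triangles (8 of 16):
  (v1,v3,v2) [--+] → (0.9387, 0.9387, 0.555)–(1.3275, 0, 0.555)  len=1.0160
  (v3,v4,v2) [--+] → (0, 1.3275, 0.555)–(0.9387, 0.9387, 0.555)  len=1.0160
  (v4,v5,v2) [--+] → (-0.9387, 0.9387, 0.555)–(0, 1.3275, 0.555)  len=1.0160
  (v5,v6,v2) [--+] → (-1.3275, 0, 0.555)–(-0.9387, 0.9387, 0.555)  len=1.0160
  (v6,v7,v2) [--+] → (-0.9387, -0.9387, 0.555)–(-1.3275, 0, 0.555)  len=1.0160
  (v7,v8,v2) [--+] → (0, -1.3275, 0.555)–(-0.9387, -0.9387, 0.555)  len=1.0160
  (v8,v9,v2) [--+] → (0.9387, -0.9387, 0.555)–(0, -1.3275, 0.555)  len=1.0160
  (v9,v1,v2) [--+] → (1.3275, 0, 0.555)–(0.9387, -0.9387, 0.555)  len=1.0160

Chained into 1 loop(s):
  loop 1: 8 segments, perimeter = 8.1283
Total perimeter = 8.128

loops=1 perimeter=8.128


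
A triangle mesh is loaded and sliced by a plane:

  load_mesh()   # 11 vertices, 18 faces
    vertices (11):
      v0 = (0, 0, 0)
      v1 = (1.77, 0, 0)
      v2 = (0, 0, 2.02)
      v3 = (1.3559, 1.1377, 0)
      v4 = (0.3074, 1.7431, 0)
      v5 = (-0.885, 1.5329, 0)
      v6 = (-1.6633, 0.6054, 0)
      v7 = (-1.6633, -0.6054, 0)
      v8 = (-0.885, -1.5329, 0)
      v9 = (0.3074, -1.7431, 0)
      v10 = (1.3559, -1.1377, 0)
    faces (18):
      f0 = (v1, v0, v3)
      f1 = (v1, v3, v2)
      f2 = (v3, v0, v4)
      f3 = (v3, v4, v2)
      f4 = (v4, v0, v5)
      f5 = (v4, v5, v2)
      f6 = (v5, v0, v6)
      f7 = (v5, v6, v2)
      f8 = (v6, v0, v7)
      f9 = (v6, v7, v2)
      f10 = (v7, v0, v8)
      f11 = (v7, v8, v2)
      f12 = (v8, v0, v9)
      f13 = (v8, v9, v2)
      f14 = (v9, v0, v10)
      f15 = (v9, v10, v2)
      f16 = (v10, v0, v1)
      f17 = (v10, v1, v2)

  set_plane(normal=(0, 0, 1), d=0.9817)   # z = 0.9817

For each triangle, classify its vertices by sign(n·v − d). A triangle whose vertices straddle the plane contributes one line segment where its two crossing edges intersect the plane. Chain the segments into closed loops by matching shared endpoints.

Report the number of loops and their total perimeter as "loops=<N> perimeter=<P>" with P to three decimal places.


loops=1 perimeter=5.601

Straddling triangles (9 of 18):
  (v1,v3,v2) [--+] → (0.696946, 0.584789, 0.9817)–(0.909798, 0, 0.9817)  len=0.6223
  (v3,v4,v2) [--+] → (0.158007, 0.895971, 0.9817)–(0.696946, 0.584789, 0.9817)  len=0.6223
  (v4,v5,v2) [--+] → (-0.454899, 0.787926, 0.9817)–(0.158007, 0.895971, 0.9817)  len=0.6224
  (v5,v6,v2) [--+] → (-0.854953, 0.311182, 0.9817)–(-0.454899, 0.787926, 0.9817)  len=0.6224
  (v6,v7,v2) [--+] → (-0.854953, -0.311182, 0.9817)–(-0.854953, 0.311182, 0.9817)  len=0.6224
  (v7,v8,v2) [--+] → (-0.454899, -0.787926, 0.9817)–(-0.854953, -0.311182, 0.9817)  len=0.6224
  (v8,v9,v2) [--+] → (0.158007, -0.895971, 0.9817)–(-0.454899, -0.787926, 0.9817)  len=0.6224
  (v9,v10,v2) [--+] → (0.696946, -0.584789, 0.9817)–(0.158007, -0.895971, 0.9817)  len=0.6223
  (v10,v1,v2) [--+] → (0.909798, 0, 0.9817)–(0.696946, -0.584789, 0.9817)  len=0.6223

Chained into 1 loop(s):
  loop 1: 9 segments, perimeter = 5.6011
Total perimeter = 5.601


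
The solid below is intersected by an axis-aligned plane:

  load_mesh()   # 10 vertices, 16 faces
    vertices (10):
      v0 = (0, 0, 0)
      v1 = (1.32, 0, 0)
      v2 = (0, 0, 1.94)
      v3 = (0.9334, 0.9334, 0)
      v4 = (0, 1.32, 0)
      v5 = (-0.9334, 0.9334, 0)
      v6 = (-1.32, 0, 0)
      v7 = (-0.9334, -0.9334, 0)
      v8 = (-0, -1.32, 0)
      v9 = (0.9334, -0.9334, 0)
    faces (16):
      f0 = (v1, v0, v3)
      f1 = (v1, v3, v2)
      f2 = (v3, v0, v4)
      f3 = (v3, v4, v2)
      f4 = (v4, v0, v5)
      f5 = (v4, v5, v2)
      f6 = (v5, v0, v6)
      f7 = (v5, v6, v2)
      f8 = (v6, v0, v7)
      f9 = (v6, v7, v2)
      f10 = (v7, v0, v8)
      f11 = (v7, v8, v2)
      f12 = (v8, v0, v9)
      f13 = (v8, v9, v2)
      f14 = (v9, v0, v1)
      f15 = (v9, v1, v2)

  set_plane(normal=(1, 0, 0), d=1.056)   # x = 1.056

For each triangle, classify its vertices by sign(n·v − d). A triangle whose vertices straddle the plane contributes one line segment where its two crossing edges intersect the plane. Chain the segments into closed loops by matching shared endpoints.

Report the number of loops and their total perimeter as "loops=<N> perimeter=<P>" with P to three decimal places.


loops=1 perimeter=2.767

Straddling triangles (4 of 16):
  (v1,v0,v3) [+--] → (1.056, 0, 0)–(1.056, 0.637397, 0)  len=0.6374
  (v1,v3,v2) [+--] → (1.056, 0.637397, 0)–(1.056, 0, 0.388)  len=0.7462
  (v9,v0,v1) [--+] → (1.056, 0, 0)–(1.056, -0.637397, 0)  len=0.6374
  (v9,v1,v2) [-+-] → (1.056, -0.637397, 0)–(1.056, 0, 0.388)  len=0.7462

Chained into 1 loop(s):
  loop 1: 4 segments, perimeter = 2.7672
Total perimeter = 2.767


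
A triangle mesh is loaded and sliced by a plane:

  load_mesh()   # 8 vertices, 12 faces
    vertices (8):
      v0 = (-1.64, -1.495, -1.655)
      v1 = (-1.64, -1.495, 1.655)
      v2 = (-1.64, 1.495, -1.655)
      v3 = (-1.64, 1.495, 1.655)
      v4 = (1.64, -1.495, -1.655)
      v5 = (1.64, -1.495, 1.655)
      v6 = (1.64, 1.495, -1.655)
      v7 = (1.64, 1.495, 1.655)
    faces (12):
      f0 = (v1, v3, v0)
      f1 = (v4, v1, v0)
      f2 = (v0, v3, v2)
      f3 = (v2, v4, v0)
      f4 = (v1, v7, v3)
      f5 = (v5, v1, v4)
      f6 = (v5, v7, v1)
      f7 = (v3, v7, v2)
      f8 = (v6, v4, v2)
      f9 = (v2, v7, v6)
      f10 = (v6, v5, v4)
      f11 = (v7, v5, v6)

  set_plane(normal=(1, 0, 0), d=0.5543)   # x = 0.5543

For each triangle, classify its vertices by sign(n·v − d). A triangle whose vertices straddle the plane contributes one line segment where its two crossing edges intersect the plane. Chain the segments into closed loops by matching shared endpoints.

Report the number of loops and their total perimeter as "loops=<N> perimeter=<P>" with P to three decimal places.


loops=1 perimeter=12.600

Straddling triangles (8 of 12):
  (v4,v1,v0) [+--] → (0.5543, -1.495, -0.55937)–(0.5543, -1.495, -1.655)  len=1.0956
  (v2,v4,v0) [-+-] → (0.5543, -0.505292, -1.655)–(0.5543, -1.495, -1.655)  len=0.9897
  (v1,v7,v3) [-+-] → (0.5543, 0.505292, 1.655)–(0.5543, 1.495, 1.655)  len=0.9897
  (v5,v1,v4) [+-+] → (0.5543, -1.495, 1.655)–(0.5543, -1.495, -0.55937)  len=2.2144
  (v5,v7,v1) [++-] → (0.5543, 0.505292, 1.655)–(0.5543, -1.495, 1.655)  len=2.0003
  (v3,v7,v2) [-+-] → (0.5543, 1.495, 1.655)–(0.5543, 1.495, 0.55937)  len=1.0956
  (v6,v4,v2) [++-] → (0.5543, -0.505292, -1.655)–(0.5543, 1.495, -1.655)  len=2.0003
  (v2,v7,v6) [-++] → (0.5543, 1.495, 0.55937)–(0.5543, 1.495, -1.655)  len=2.2144

Chained into 1 loop(s):
  loop 1: 8 segments, perimeter = 12.6000
Total perimeter = 12.600
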